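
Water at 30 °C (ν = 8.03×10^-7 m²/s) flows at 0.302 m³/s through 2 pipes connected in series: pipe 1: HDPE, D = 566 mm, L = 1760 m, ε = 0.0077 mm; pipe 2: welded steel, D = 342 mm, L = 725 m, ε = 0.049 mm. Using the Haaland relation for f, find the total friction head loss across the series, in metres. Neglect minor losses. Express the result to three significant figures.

H ≈ 18.7 m

Pipe 1: V = 1.200 m/s, Re = 8.46×10^5, ε/D = 1.36×10^-5, f = 0.01214, h_1 = f(L/D)V²/2g = 2.772 m
Pipe 2: V = 3.287 m/s, Re = 1.40×10^6, ε/D = 1.43×10^-4, f = 0.01365, h_2 = f(L/D)V²/2g = 15.94 m
Series → Q common, losses add: H = Σh = 18.72 m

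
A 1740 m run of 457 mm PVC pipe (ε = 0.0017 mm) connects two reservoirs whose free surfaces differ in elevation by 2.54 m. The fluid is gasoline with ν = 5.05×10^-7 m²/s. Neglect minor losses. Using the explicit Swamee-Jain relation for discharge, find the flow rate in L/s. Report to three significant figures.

Swamee-Jain (Type II): Q = -0.965·√(gD⁵h_f/L)·ln[ε/(3.7D) + √(3.17ν²L/(gD³h_f))]
√(gD⁵h_f/L) = √(9.81·0.457⁵·2.54/1740) = 0.01690
ε/(3.7D) = 1.01×10^-6; √(3.17ν²L/(gD³h_f)) = 2.43×10^-5
Q = -0.965·0.01690·ln(2.533×10^-5) = 0.1726 m³/s
Check: V = 1.05 m/s, Re = 9.52×10^5, f = 0.01179, h_f = 2.53 m ≈ 2.54 m ✓

Q ≈ 173 L/s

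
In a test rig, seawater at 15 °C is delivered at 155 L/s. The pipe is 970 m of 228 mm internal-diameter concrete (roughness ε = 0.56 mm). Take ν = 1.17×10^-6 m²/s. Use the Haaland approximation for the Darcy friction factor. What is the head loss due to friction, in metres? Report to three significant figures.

h_f ≈ 78.1 m

V = 4Q/(πD²) = 4·0.155/(π·0.228²) = 3.796 m/s
Re = VD/ν = 3.796·0.228/1.17×10^-6 = 7.40×10^5 → turbulent
ε/D = 0.56/228 = 0.00246
Haaland: f = 0.02499
h_f = f(L/D)V²/(2g) = 0.02499·(970/0.228)·3.796²/(2·9.81) = 78.11 m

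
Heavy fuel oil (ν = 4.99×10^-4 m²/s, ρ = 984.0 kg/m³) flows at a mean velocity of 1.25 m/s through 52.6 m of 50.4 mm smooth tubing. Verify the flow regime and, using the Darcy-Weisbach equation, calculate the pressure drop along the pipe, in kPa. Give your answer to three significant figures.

Δp ≈ 407 kPa

Re = VD/ν = 1.25·0.05040/4.99×10^-4 = 126 → laminar (Re < 2300)
f = 64/Re = 0.5069
h_f = f(L/D)V²/(2g) = 0.5069·(52.6/0.05040)·1.25²/(2·9.81) = 42.13 m
Δp = ρg·h_f = 984.0·9.81·42.13 = 406.7 kPa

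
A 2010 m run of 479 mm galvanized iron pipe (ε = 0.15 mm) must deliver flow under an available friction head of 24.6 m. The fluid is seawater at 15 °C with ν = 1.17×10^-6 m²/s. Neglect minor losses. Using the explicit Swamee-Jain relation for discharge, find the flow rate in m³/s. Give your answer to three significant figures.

Swamee-Jain (Type II): Q = -0.965·√(gD⁵h_f/L)·ln[ε/(3.7D) + √(3.17ν²L/(gD³h_f))]
√(gD⁵h_f/L) = √(9.81·0.479⁵·24.6/2010) = 0.05502
ε/(3.7D) = 8.46×10^-5; √(3.17ν²L/(gD³h_f)) = 1.81×10^-5
Q = -0.965·0.05502·ln(1.028×10^-4) = 0.4876 m³/s
Check: V = 2.71 m/s, Re = 1.11×10^6, f = 0.01581, h_f = 24.8 m ≈ 24.6 m ✓

Q ≈ 0.488 m³/s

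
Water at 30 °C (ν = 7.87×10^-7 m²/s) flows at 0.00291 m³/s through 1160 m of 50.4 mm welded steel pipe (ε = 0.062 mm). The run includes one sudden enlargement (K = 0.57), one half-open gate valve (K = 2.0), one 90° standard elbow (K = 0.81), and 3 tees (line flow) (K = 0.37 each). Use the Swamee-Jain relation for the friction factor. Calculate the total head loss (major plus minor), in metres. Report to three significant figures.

H_L ≈ 58.5 m

V = 4Q/(πD²) = 1.459 m/s; V²/2g = 0.1084 m
Re = 9.34×10^4, ε/D = 0.00123 → f = 0.02325 (Swamee-Jain)
Major: h_f = f(L/D)·V²/2g = 0.02325·23016·0.1084 = 58.02 m
Minor: ΣK = 4.49; h_m = ΣK·V²/2g = 0.4869 m
Total H_L = 58.02 + 0.4869 = 58.50 m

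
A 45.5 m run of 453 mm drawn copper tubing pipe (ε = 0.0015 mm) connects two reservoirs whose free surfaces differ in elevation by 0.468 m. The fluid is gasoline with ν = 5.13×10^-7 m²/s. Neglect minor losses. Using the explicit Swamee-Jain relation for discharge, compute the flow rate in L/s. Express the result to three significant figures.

Q ≈ 486 L/s

Swamee-Jain (Type II): Q = -0.965·√(gD⁵h_f/L)·ln[ε/(3.7D) + √(3.17ν²L/(gD³h_f))]
√(gD⁵h_f/L) = √(9.81·0.453⁵·0.468/45.5) = 0.04387
ε/(3.7D) = 8.95×10^-7; √(3.17ν²L/(gD³h_f)) = 9.43×10^-6
Q = -0.965·0.04387·ln(1.033×10^-5) = 0.4861 m³/s
Check: V = 3.02 m/s, Re = 2.66×10^6, f = 0.01006, h_f = 0.468 m ≈ 0.468 m ✓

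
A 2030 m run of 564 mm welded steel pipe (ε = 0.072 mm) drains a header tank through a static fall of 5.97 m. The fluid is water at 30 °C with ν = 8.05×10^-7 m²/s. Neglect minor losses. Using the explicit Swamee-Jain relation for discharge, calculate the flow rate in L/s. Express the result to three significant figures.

Q ≈ 384 L/s

Swamee-Jain (Type II): Q = -0.965·√(gD⁵h_f/L)·ln[ε/(3.7D) + √(3.17ν²L/(gD³h_f))]
√(gD⁵h_f/L) = √(9.81·0.564⁵·5.97/2030) = 0.04058
ε/(3.7D) = 3.45×10^-5; √(3.17ν²L/(gD³h_f)) = 1.99×10^-5
Q = -0.965·0.04058·ln(5.442×10^-5) = 0.3845 m³/s
Check: V = 1.54 m/s, Re = 1.08×10^6, f = 0.01382, h_f = 6.00 m ≈ 5.97 m ✓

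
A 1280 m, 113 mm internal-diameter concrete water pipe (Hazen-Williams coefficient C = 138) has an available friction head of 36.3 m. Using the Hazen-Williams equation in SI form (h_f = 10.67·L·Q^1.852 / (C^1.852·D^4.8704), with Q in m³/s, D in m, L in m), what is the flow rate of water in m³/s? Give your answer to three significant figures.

Q ≈ 0.0182 m³/s

Rearranging: Q = [h_f·C^1.852·D^4.8704 / (10.67·L)]^(1/1.852)
Q = [36.3·138^1.852·0.113^4.8704 / (10.67·1280)]^0.540 = 0.01816 m³/s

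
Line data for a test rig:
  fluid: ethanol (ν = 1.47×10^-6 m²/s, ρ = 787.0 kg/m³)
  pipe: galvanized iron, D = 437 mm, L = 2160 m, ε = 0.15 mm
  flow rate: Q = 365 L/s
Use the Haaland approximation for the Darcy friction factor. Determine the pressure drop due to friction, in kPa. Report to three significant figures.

V = 4Q/(πD²) = 4·0.365/(π·0.437²) = 2.434 m/s
Re = VD/ν = 2.434·0.437/1.47×10^-6 = 7.23×10^5 → turbulent
ε/D = 0.15/437 = 3.43×10^-4
Haaland: f = 0.01618
h_f = f(L/D)V²/(2g) = 0.01618·(2160/0.437)·2.434²/(2·9.81) = 24.14 m
Δp = ρg·h_f = 787.0·9.81·24.14 = 186.4 kPa

Δp ≈ 186 kPa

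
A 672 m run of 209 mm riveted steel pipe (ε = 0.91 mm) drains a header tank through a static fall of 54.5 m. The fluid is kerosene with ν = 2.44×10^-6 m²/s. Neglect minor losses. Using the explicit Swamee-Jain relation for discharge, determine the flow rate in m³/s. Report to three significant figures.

Swamee-Jain (Type II): Q = -0.965·√(gD⁵h_f/L)·ln[ε/(3.7D) + √(3.17ν²L/(gD³h_f))]
√(gD⁵h_f/L) = √(9.81·0.209⁵·54.5/672) = 0.01781
ε/(3.7D) = 0.00118; √(3.17ν²L/(gD³h_f)) = 5.10×10^-5
Q = -0.965·0.01781·ln(0.001228) = 0.1152 m³/s
Check: V = 3.36 m/s, Re = 2.88×10^5, f = 0.02964, h_f = 54.8 m ≈ 54.5 m ✓

Q ≈ 0.115 m³/s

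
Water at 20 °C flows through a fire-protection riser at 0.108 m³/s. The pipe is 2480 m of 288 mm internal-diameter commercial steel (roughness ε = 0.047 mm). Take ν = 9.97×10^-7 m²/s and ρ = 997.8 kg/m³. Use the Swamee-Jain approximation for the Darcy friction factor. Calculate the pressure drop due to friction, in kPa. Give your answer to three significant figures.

Δp ≈ 180 kPa

V = 4Q/(πD²) = 4·0.108/(π·0.288²) = 1.658 m/s
Re = VD/ν = 1.658·0.288/9.97×10^-7 = 4.79×10^5 → turbulent
ε/D = 0.047/288 = 1.63×10^-4
Swamee-Jain: f = 0.01522
h_f = f(L/D)V²/(2g) = 0.01522·(2480/0.288)·1.658²/(2·9.81) = 18.36 m
Δp = ρg·h_f = 997.8·9.81·18.36 = 179.7 kPa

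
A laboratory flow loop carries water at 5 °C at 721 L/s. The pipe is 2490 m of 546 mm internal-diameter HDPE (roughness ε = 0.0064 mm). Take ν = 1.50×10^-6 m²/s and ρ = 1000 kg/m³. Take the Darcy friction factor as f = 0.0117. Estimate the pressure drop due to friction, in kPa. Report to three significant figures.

V = 4Q/(πD²) = 4·0.721/(π·0.546²) = 3.079 m/s
h_f = f(L/D)V²/(2g) = 0.01170·(2490/0.546)·3.079²/(2·9.81) = 25.79 m
Δp = ρg·h_f = 1000·9.81·25.79 = 253.0 kPa

Δp ≈ 253 kPa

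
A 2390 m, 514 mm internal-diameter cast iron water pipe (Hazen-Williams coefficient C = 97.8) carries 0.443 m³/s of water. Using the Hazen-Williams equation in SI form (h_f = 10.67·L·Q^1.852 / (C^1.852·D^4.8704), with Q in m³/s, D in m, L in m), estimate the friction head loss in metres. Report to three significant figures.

h_f ≈ 29.7 m

h_f = 10.67·2390·0.443^1.852 / (97.8^1.852·0.514^4.8704) = 29.74 m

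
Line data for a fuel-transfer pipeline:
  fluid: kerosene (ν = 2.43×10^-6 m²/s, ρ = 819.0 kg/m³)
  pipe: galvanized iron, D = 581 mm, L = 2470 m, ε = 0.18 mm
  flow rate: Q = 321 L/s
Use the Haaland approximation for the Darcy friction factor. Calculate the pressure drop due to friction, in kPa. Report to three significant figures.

Δp ≈ 43.2 kPa

V = 4Q/(πD²) = 4·0.321/(π·0.581²) = 1.211 m/s
Re = VD/ν = 1.211·0.581/2.43×10^-6 = 2.89×10^5 → turbulent
ε/D = 0.18/581 = 3.10×10^-4
Haaland: f = 0.01692
h_f = f(L/D)V²/(2g) = 0.01692·(2470/0.581)·1.211²/(2·9.81) = 5.376 m
Δp = ρg·h_f = 819.0·9.81·5.376 = 43.19 kPa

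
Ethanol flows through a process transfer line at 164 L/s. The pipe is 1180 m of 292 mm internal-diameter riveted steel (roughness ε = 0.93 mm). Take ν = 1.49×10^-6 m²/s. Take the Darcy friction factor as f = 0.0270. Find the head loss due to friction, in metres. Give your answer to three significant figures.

V = 4Q/(πD²) = 4·0.164/(π·0.292²) = 2.449 m/s
h_f = f(L/D)V²/(2g) = 0.02700·(1180/0.292)·2.449²/(2·9.81) = 33.35 m

h_f ≈ 33.4 m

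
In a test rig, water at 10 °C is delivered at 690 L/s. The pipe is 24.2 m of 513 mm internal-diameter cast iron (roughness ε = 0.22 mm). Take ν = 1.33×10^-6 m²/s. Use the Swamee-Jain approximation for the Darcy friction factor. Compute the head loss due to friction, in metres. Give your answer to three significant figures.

V = 4Q/(πD²) = 4·0.690/(π·0.513²) = 3.338 m/s
Re = VD/ν = 3.338·0.513/1.33×10^-6 = 1.29×10^6 → turbulent
ε/D = 0.22/513 = 4.29×10^-4
Swamee-Jain: f = 0.01667
h_f = f(L/D)V²/(2g) = 0.01667·(24.2/0.513)·3.338²/(2·9.81) = 0.4467 m

h_f ≈ 0.447 m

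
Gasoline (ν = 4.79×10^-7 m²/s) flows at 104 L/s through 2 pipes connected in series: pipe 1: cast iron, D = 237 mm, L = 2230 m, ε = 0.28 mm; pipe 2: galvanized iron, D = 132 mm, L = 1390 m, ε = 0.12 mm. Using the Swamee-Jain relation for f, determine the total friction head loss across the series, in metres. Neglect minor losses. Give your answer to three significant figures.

H ≈ 657 m

Pipe 1: V = 2.357 m/s, Re = 1.17×10^6, ε/D = 0.00118, f = 0.02077, h_1 = f(L/D)V²/2g = 55.35 m
Pipe 2: V = 7.600 m/s, Re = 2.09×10^6, ε/D = 9.09×10^-4, f = 0.01941, h_2 = f(L/D)V²/2g = 601.5 m
Series → Q common, losses add: H = Σh = 656.9 m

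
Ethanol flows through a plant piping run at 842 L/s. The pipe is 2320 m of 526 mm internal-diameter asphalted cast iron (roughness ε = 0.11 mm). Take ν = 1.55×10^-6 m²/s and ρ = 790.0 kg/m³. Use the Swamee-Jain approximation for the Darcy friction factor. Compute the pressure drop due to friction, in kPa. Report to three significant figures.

V = 4Q/(πD²) = 4·0.842/(π·0.526²) = 3.875 m/s
Re = VD/ν = 3.875·0.526/1.55×10^-6 = 1.31×10^6 → turbulent
ε/D = 0.11/526 = 2.09×10^-4
Swamee-Jain: f = 0.01467
h_f = f(L/D)V²/(2g) = 0.01467·(2320/0.526)·3.875²/(2·9.81) = 49.51 m
Δp = ρg·h_f = 790.0·9.81·49.51 = 383.7 kPa

Δp ≈ 384 kPa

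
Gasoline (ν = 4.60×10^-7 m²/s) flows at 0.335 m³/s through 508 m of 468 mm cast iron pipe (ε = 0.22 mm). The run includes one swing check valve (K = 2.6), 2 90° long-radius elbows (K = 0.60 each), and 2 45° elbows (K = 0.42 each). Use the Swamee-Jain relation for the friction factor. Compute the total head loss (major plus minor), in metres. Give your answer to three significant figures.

V = 4Q/(πD²) = 1.947 m/s; V²/2g = 0.1933 m
Re = 1.98×10^6, ε/D = 4.70×10^-4 → f = 0.01682 (Swamee-Jain)
Major: h_f = f(L/D)·V²/2g = 0.01682·1085·0.1933 = 3.528 m
Minor: ΣK = 4.64; h_m = ΣK·V²/2g = 0.8969 m
Total H_L = 3.528 + 0.8969 = 4.425 m

H_L ≈ 4.43 m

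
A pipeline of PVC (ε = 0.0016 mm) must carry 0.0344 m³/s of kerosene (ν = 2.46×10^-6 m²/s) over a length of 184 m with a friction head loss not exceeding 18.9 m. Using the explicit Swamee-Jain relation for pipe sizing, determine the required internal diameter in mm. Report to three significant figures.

D ≈ 111 mm

Swamee-Jain (Type III): D = 0.66·[ε^1.25·(LQ²/(gh_f))^4.75 + ν·Q^9.4·(L/(gh_f))^5.2]^0.04
LQ²/(gh_f) = 0.001174; L/(gh_f) = 0.9924
Term 1 = ε^1.25·(…)^4.75 = 6.87×10^-22; Term 2 = ν·Q^9.4·(…)^5.2 = 4.14×10^-20
D = 0.66·(6.87×10^-22 + 4.14×10^-20)^0.04 = 0.1108 m = 111 mm
Check: V = 3.57 m/s, Re = 1.61×10^5, f = 0.01633, h_f = 17.6 m ≈ 18.9 m ✓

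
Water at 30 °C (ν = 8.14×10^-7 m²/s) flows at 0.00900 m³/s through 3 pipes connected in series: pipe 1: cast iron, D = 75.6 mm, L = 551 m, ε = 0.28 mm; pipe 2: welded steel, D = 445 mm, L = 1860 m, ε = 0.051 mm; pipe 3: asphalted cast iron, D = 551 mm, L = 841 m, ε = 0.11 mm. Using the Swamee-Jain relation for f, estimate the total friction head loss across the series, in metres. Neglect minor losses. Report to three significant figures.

H ≈ 42.7 m

Pipe 1: V = 2.005 m/s, Re = 1.86×10^5, ε/D = 0.00370, f = 0.02860, h_1 = f(L/D)V²/2g = 42.70 m
Pipe 2: V = 0.05787 m/s, Re = 3.16×10^4, ε/D = 1.15×10^-4, f = 0.02344, h_2 = f(L/D)V²/2g = 0.01672 m
Pipe 3: V = 0.03774 m/s, Re = 2.55×10^4, ε/D = 2.00×10^-4, f = 0.02486, h_3 = f(L/D)V²/2g = 0.002755 m
Series → Q common, losses add: H = Σh = 42.72 m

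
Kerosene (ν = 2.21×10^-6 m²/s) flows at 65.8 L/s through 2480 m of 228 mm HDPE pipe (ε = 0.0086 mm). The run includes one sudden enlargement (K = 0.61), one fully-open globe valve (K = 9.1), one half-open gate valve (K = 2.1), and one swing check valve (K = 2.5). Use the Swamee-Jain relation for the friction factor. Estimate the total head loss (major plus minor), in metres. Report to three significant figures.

V = 4Q/(πD²) = 1.612 m/s; V²/2g = 0.1324 m
Re = 1.66×10^5, ε/D = 3.77×10^-5 → f = 0.01641 (Swamee-Jain)
Major: h_f = f(L/D)·V²/2g = 0.01641·10877·0.1324 = 23.63 m
Minor: ΣK = 14.3; h_m = ΣK·V²/2g = 1.894 m
Total H_L = 23.63 + 1.894 = 25.53 m

H_L ≈ 25.5 m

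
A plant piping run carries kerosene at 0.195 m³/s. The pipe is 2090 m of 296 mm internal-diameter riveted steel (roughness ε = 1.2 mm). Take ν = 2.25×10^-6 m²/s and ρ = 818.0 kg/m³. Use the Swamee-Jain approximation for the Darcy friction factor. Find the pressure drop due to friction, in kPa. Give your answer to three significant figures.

Δp ≈ 671 kPa

V = 4Q/(πD²) = 4·0.195/(π·0.296²) = 2.834 m/s
Re = VD/ν = 2.834·0.296/2.25×10^-6 = 3.73×10^5 → turbulent
ε/D = 1.2/296 = 0.00405
Swamee-Jain: f = 0.02895
h_f = f(L/D)V²/(2g) = 0.02895·(2090/0.296)·2.834²/(2·9.81) = 83.65 m
Δp = ρg·h_f = 818.0·9.81·83.65 = 671.3 kPa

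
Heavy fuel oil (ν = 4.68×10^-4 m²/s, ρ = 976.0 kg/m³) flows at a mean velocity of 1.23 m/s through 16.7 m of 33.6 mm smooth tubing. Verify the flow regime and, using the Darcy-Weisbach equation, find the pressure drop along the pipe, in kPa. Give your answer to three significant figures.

Re = VD/ν = 1.23·0.03360/4.68×10^-4 = 88.3 → laminar (Re < 2300)
f = 64/Re = 0.7247
h_f = f(L/D)V²/(2g) = 0.7247·(16.7/0.03360)·1.23²/(2·9.81) = 27.78 m
Δp = ρg·h_f = 976.0·9.81·27.78 = 265.9 kPa

Δp ≈ 266 kPa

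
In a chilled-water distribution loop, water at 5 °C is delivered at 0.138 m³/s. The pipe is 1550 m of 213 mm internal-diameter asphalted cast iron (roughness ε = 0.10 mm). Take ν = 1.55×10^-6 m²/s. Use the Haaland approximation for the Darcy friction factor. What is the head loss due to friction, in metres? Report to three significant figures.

h_f ≈ 96.4 m

V = 4Q/(πD²) = 4·0.138/(π·0.213²) = 3.873 m/s
Re = VD/ν = 3.873·0.213/1.55×10^-6 = 5.32×10^5 → turbulent
ε/D = 0.10/213 = 4.69×10^-4
Haaland: f = 0.01733
h_f = f(L/D)V²/(2g) = 0.01733·(1550/0.213)·3.873²/(2·9.81) = 96.42 m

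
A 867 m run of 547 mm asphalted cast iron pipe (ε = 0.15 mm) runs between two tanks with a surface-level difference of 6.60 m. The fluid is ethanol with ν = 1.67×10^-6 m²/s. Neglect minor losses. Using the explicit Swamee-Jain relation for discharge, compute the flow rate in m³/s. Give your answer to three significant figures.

Swamee-Jain (Type II): Q = -0.965·√(gD⁵h_f/L)·ln[ε/(3.7D) + √(3.17ν²L/(gD³h_f))]
√(gD⁵h_f/L) = √(9.81·0.547⁵·6.60/867) = 0.06047
ε/(3.7D) = 7.41×10^-5; √(3.17ν²L/(gD³h_f)) = 2.69×10^-5
Q = -0.965·0.06047·ln(1.010×10^-4) = 0.5369 m³/s
Check: V = 2.28 m/s, Re = 7.48×10^5, f = 0.01575, h_f = 6.64 m ≈ 6.60 m ✓

Q ≈ 0.537 m³/s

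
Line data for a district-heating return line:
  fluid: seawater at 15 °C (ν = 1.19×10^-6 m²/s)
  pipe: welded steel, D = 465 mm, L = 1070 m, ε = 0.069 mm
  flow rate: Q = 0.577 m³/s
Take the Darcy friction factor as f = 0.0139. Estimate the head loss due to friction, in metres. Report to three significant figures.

V = 4Q/(πD²) = 4·0.577/(π·0.465²) = 3.398 m/s
h_f = f(L/D)V²/(2g) = 0.01390·(1070/0.465)·3.398²/(2·9.81) = 18.82 m

h_f ≈ 18.8 m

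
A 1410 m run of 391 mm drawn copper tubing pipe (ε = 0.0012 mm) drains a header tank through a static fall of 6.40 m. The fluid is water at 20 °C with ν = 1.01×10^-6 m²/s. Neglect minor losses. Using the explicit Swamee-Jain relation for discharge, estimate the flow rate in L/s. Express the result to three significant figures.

Q ≈ 199 L/s

Swamee-Jain (Type II): Q = -0.965·√(gD⁵h_f/L)·ln[ε/(3.7D) + √(3.17ν²L/(gD³h_f))]
√(gD⁵h_f/L) = √(9.81·0.391⁵·6.40/1410) = 0.02017
ε/(3.7D) = 8.29×10^-7; √(3.17ν²L/(gD³h_f)) = 3.49×10^-5
Q = -0.965·0.02017·ln(3.568×10^-5) = 0.1994 m³/s
Check: V = 1.66 m/s, Re = 6.43×10^5, f = 0.01258, h_f = 6.37 m ≈ 6.40 m ✓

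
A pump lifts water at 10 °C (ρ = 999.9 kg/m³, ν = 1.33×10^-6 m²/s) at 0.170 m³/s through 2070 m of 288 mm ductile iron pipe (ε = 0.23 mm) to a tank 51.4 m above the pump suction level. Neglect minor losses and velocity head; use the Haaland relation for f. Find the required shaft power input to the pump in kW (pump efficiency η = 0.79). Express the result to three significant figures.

V = 4Q/(πD²) = 2.610 m/s; Re = 5.65×10^5; ε/D = 7.99×10^-4; f = 0.01918
h_f = f(L/D)V²/2g = 47.86 m
Total head H = z + h_f = 51.4 + 47.86 = 99.26 m
P_hyd = ρgQH = 999.9·9.81·0.170·99.26 = 165.5 kW
P_shaft = P_hyd/η = 165.5/0.79 = 209.5 kW

P_shaft ≈ 210 kW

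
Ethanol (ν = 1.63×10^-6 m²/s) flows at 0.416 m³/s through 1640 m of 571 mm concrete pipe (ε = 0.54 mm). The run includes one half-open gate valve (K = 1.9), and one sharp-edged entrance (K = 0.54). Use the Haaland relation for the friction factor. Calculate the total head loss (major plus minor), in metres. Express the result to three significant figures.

V = 4Q/(πD²) = 1.625 m/s; V²/2g = 0.1345 m
Re = 5.69×10^5, ε/D = 9.46×10^-4 → f = 0.01989 (Haaland)
Major: h_f = f(L/D)·V²/2g = 0.01989·2872·0.1345 = 7.684 m
Minor: ΣK = 2.44; h_m = ΣK·V²/2g = 0.3282 m
Total H_L = 7.684 + 0.3282 = 8.012 m

H_L ≈ 8.01 m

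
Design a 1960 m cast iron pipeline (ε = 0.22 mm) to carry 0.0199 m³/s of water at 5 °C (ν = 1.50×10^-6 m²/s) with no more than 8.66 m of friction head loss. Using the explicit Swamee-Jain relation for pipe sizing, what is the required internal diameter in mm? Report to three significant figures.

Swamee-Jain (Type III): D = 0.66·[ε^1.25·(LQ²/(gh_f))^4.75 + ν·Q^9.4·(L/(gh_f))^5.2]^0.04
LQ²/(gh_f) = 0.009136; L/(gh_f) = 23.07
Term 1 = ε^1.25·(…)^4.75 = 5.52×10^-15; Term 2 = ν·Q^9.4·(…)^5.2 = 1.88×10^-15
D = 0.66·(5.52×10^-15 + 1.88×10^-15)^0.04 = 0.1796 m = 180 mm
Check: V = 0.786 m/s, Re = 9.41×10^4, f = 0.02322, h_f = 7.97 m ≈ 8.66 m ✓

D ≈ 180 mm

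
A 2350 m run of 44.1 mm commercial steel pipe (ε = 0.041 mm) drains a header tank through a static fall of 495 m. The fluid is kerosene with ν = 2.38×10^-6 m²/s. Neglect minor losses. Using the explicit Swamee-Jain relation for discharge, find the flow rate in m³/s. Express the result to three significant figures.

Swamee-Jain (Type II): Q = -0.965·√(gD⁵h_f/L)·ln[ε/(3.7D) + √(3.17ν²L/(gD³h_f))]
√(gD⁵h_f/L) = √(9.81·0.0441⁵·495/2350) = 5.871×10^-4
ε/(3.7D) = 2.51×10^-4; √(3.17ν²L/(gD³h_f)) = 3.18×10^-4
Q = -0.965·5.871×10^-4·ln(5.696×10^-4) = 0.004232 m³/s
Check: V = 2.77 m/s, Re = 5.13×10^4, f = 0.02389, h_f = 498 m ≈ 495 m ✓

Q ≈ 0.00423 m³/s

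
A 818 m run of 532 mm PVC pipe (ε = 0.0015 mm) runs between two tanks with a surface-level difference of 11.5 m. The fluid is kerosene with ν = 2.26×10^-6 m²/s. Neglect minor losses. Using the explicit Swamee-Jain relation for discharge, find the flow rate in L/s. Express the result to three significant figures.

Swamee-Jain (Type II): Q = -0.965·√(gD⁵h_f/L)·ln[ε/(3.7D) + √(3.17ν²L/(gD³h_f))]
√(gD⁵h_f/L) = √(9.81·0.532⁵·11.5/818) = 0.07666
ε/(3.7D) = 7.62×10^-7; √(3.17ν²L/(gD³h_f)) = 2.79×10^-5
Q = -0.965·0.07666·ln(2.869×10^-5) = 0.7738 m³/s
Check: V = 3.48 m/s, Re = 8.19×10^5, f = 0.01207, h_f = 11.5 m ≈ 11.5 m ✓

Q ≈ 774 L/s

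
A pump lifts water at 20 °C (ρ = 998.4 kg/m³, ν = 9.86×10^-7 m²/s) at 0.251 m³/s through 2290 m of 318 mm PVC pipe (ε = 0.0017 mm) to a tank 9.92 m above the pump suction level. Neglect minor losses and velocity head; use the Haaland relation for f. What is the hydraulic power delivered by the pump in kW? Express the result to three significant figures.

V = 4Q/(πD²) = 3.160 m/s; Re = 1.02×10^6; ε/D = 5.35×10^-6; f = 0.01164
h_f = f(L/D)V²/2g = 42.68 m
Total head H = z + h_f = 9.92 + 42.68 = 52.60 m
P_hyd = ρgQH = 998.4·9.81·0.251·52.60 = 129.3 kW

P_hyd ≈ 129 kW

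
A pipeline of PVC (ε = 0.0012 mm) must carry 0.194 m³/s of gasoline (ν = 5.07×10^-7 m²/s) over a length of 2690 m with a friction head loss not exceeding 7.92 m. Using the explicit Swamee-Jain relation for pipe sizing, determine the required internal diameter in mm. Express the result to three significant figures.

Swamee-Jain (Type III): D = 0.66·[ε^1.25·(LQ²/(gh_f))^4.75 + ν·Q^9.4·(L/(gh_f))^5.2]^0.04
LQ²/(gh_f) = 1.303; L/(gh_f) = 34.62
Term 1 = ε^1.25·(…)^4.75 = 1.40×10^-7; Term 2 = ν·Q^9.4·(…)^5.2 = 1.04×10^-5
D = 0.66·(1.40×10^-7 + 1.04×10^-5)^0.04 = 0.4172 m = 417 mm
Check: V = 1.42 m/s, Re = 1.17×10^6, f = 0.01139, h_f = 7.54 m ≈ 7.92 m ✓

D ≈ 417 mm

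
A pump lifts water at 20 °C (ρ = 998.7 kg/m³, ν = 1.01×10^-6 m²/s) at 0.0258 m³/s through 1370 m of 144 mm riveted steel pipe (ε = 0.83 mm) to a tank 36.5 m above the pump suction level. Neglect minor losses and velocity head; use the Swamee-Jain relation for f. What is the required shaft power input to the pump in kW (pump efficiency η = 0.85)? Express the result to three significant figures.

P_shaft ≈ 22.5 kW

V = 4Q/(πD²) = 1.584 m/s; Re = 2.26×10^5; ε/D = 0.00576; f = 0.03226
h_f = f(L/D)V²/2g = 39.26 m
Total head H = z + h_f = 36.5 + 39.26 = 75.76 m
P_hyd = ρgQH = 998.7·9.81·0.0258·75.76 = 19.15 kW
P_shaft = P_hyd/η = 19.15/0.85 = 22.53 kW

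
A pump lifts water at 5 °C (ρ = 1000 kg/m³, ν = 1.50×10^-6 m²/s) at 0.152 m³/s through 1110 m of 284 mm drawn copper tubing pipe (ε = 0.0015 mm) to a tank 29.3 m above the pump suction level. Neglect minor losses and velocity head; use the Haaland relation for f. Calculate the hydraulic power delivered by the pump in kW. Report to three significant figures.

P_hyd ≈ 66.5 kW

V = 4Q/(πD²) = 2.399 m/s; Re = 4.54×10^5; ε/D = 5.28×10^-6; f = 0.01334
h_f = f(L/D)V²/2g = 15.30 m
Total head H = z + h_f = 29.3 + 15.30 = 44.60 m
P_hyd = ρgQH = 1000·9.81·0.152·44.60 = 66.51 kW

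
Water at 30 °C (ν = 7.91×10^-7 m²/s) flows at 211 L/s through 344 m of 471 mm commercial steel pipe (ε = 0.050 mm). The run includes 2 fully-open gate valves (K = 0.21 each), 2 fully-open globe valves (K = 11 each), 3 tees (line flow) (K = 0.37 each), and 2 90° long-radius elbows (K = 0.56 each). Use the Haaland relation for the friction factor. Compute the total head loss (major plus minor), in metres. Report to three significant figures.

H_L ≈ 2.60 m

V = 4Q/(πD²) = 1.211 m/s; V²/2g = 0.07475 m
Re = 7.21×10^5, ε/D = 1.06×10^-4 → f = 0.01380 (Haaland)
Major: h_f = f(L/D)·V²/2g = 0.01380·730.4·0.07475 = 0.7533 m
Minor: ΣK = 24.6; h_m = ΣK·V²/2g = 1.843 m
Total H_L = 0.7533 + 1.843 = 2.596 m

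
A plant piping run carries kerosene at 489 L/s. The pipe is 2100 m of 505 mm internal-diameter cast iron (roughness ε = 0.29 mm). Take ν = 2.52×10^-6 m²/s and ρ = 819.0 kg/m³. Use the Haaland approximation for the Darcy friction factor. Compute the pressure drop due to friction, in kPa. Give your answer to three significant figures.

Δp ≈ 183 kPa

V = 4Q/(πD²) = 4·0.489/(π·0.505²) = 2.441 m/s
Re = VD/ν = 2.441·0.505/2.52×10^-6 = 4.89×10^5 → turbulent
ε/D = 0.29/505 = 5.74×10^-4
Haaland: f = 0.01805
h_f = f(L/D)V²/(2g) = 0.01805·(2100/0.505)·2.441²/(2·9.81) = 22.80 m
Δp = ρg·h_f = 819.0·9.81·22.80 = 183.2 kPa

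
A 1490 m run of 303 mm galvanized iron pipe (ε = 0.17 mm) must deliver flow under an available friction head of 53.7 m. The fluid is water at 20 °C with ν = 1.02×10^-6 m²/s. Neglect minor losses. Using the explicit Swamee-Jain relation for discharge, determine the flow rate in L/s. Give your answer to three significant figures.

Swamee-Jain (Type II): Q = -0.965·√(gD⁵h_f/L)·ln[ε/(3.7D) + √(3.17ν²L/(gD³h_f))]
√(gD⁵h_f/L) = √(9.81·0.303⁵·53.7/1490) = 0.03005
ε/(3.7D) = 1.52×10^-4; √(3.17ν²L/(gD³h_f)) = 1.83×10^-5
Q = -0.965·0.03005·ln(1.699×10^-4) = 0.2517 m³/s
Check: V = 3.49 m/s, Re = 1.04×10^6, f = 0.01768, h_f = 54.0 m ≈ 53.7 m ✓

Q ≈ 252 L/s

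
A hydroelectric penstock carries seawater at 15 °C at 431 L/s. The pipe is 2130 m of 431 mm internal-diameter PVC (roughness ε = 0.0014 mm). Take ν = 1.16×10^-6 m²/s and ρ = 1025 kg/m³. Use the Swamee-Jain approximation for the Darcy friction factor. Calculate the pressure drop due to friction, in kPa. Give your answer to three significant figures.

V = 4Q/(πD²) = 4·0.431/(π·0.431²) = 2.954 m/s
Re = VD/ν = 2.954·0.431/1.16×10^-6 = 1.10×10^6 → turbulent
ε/D = 0.0014/431 = 3.25×10^-6
Swamee-Jain: f = 0.01151
h_f = f(L/D)V²/(2g) = 0.01151·(2130/0.431)·2.954²/(2·9.81) = 25.31 m
Δp = ρg·h_f = 1025·9.81·25.31 = 254.5 kPa

Δp ≈ 254 kPa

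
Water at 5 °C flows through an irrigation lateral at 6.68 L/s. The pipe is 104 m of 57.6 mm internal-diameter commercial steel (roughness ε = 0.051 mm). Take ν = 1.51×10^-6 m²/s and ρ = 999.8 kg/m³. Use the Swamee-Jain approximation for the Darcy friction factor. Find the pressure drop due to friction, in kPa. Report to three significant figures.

V = 4Q/(πD²) = 4·0.00668/(π·0.0576²) = 2.564 m/s
Re = VD/ν = 2.564·0.0576/1.51×10^-6 = 9.78×10^4 → turbulent
ε/D = 0.051/57.6 = 8.85×10^-4
Swamee-Jain: f = 0.02199
h_f = f(L/D)V²/(2g) = 0.02199·(104/0.0576)·2.564²/(2·9.81) = 13.30 m
Δp = ρg·h_f = 999.8·9.81·13.30 = 130.4 kPa

Δp ≈ 130 kPa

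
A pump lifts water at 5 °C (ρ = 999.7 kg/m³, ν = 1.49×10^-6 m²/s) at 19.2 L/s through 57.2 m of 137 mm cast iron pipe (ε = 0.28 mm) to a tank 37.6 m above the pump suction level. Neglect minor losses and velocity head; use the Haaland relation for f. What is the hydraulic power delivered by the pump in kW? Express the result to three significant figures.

P_hyd ≈ 7.25 kW

V = 4Q/(πD²) = 1.302 m/s; Re = 1.20×10^5; ε/D = 0.00204; f = 0.02486
h_f = f(L/D)V²/2g = 0.8975 m
Total head H = z + h_f = 37.6 + 0.8975 = 38.50 m
P_hyd = ρgQH = 999.7·9.81·0.0192·38.50 = 7.249 kW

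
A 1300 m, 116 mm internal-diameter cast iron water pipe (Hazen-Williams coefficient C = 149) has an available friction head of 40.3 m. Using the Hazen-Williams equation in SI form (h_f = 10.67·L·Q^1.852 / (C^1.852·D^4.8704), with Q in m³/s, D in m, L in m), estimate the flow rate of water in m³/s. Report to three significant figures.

Q ≈ 0.0220 m³/s

Rearranging: Q = [h_f·C^1.852·D^4.8704 / (10.67·L)]^(1/1.852)
Q = [40.3·149^1.852·0.116^4.8704 / (10.67·1300)]^0.540 = 0.02204 m³/s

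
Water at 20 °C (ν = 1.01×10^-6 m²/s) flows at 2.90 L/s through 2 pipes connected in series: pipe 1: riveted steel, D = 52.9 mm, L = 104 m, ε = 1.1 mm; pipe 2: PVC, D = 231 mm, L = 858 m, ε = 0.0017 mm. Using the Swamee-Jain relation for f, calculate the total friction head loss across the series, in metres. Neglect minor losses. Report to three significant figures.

H ≈ 8.79 m

Pipe 1: V = 1.319 m/s, Re = 6.91×10^4, ε/D = 0.0208, f = 0.05022, h_1 = f(L/D)V²/2g = 8.761 m
Pipe 2: V = 0.06920 m/s, Re = 1.58×10^4, ε/D = 7.36×10^-6, f = 0.02742, h_2 = f(L/D)V²/2g = 0.02485 m
Series → Q common, losses add: H = Σh = 8.786 m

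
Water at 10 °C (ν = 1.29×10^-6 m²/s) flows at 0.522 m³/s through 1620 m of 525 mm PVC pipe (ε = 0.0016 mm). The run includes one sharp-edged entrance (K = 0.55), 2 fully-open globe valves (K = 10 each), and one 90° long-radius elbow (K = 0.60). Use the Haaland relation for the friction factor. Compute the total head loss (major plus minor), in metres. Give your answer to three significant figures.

H_L ≈ 16.9 m

V = 4Q/(πD²) = 2.411 m/s; V²/2g = 0.2964 m
Re = 9.81×10^5, ε/D = 3.05×10^-6 → f = 0.01167 (Haaland)
Major: h_f = f(L/D)·V²/2g = 0.01167·3086·0.2964 = 10.67 m
Minor: ΣK = 21.1; h_m = ΣK·V²/2g = 6.268 m
Total H_L = 10.67 + 6.268 = 16.94 m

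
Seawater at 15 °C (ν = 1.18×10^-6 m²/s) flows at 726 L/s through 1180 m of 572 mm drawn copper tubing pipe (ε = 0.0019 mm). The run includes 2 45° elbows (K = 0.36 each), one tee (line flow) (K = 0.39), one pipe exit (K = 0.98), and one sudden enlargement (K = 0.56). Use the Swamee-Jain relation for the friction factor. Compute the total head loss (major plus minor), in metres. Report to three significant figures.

H_L ≈ 10.4 m

V = 4Q/(πD²) = 2.825 m/s; V²/2g = 0.4068 m
Re = 1.37×10^6, ε/D = 3.32×10^-6 → f = 0.01112 (Swamee-Jain)
Major: h_f = f(L/D)·V²/2g = 0.01112·2063·0.4068 = 9.331 m
Minor: ΣK = 2.65; h_m = ΣK·V²/2g = 1.078 m
Total H_L = 9.331 + 1.078 = 10.41 m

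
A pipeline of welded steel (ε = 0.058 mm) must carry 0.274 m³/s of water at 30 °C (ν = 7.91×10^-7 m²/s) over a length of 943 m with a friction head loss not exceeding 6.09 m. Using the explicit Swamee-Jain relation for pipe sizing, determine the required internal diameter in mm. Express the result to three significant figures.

D ≈ 427 mm

Swamee-Jain (Type III): D = 0.66·[ε^1.25·(LQ²/(gh_f))^4.75 + ν·Q^9.4·(L/(gh_f))^5.2]^0.04
LQ²/(gh_f) = 1.185; L/(gh_f) = 15.78
Term 1 = ε^1.25·(…)^4.75 = 1.13×10^-5; Term 2 = ν·Q^9.4·(…)^5.2 = 6.98×10^-6
D = 0.66·(1.13×10^-5 + 6.98×10^-6)^0.04 = 0.4266 m = 427 mm
Check: V = 1.92 m/s, Re = 1.03×10^6, f = 0.01397, h_f = 5.78 m ≈ 6.09 m ✓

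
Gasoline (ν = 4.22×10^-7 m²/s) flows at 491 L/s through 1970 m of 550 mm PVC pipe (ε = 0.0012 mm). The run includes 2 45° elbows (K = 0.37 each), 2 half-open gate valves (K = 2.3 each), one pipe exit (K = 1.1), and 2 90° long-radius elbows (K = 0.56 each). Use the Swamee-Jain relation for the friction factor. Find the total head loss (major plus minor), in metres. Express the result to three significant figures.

V = 4Q/(πD²) = 2.067 m/s; V²/2g = 0.2177 m
Re = 2.69×10^6, ε/D = 2.18×10^-6 → f = 0.009993 (Swamee-Jain)
Major: h_f = f(L/D)·V²/2g = 0.009993·3582·0.2177 = 7.791 m
Minor: ΣK = 7.56; h_m = ΣK·V²/2g = 1.646 m
Total H_L = 7.791 + 1.646 = 9.437 m

H_L ≈ 9.44 m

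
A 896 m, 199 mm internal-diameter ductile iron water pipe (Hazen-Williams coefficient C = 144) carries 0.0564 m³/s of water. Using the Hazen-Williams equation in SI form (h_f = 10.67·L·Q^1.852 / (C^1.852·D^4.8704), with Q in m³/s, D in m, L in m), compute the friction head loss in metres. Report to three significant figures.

h_f = 10.67·896·0.0564^1.852 / (144^1.852·0.199^4.8704) = 12.17 m

h_f ≈ 12.2 m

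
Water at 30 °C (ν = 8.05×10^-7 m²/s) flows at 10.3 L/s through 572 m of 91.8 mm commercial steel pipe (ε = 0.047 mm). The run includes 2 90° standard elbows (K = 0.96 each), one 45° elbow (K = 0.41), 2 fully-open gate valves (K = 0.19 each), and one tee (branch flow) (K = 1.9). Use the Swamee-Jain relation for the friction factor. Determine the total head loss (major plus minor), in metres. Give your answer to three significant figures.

V = 4Q/(πD²) = 1.556 m/s; V²/2g = 0.1234 m
Re = 1.77×10^5, ε/D = 5.12×10^-4 → f = 0.01921 (Swamee-Jain)
Major: h_f = f(L/D)·V²/2g = 0.01921·6231·0.1234 = 14.77 m
Minor: ΣK = 4.61; h_m = ΣK·V²/2g = 0.5690 m
Total H_L = 14.77 + 0.5690 = 15.34 m

H_L ≈ 15.3 m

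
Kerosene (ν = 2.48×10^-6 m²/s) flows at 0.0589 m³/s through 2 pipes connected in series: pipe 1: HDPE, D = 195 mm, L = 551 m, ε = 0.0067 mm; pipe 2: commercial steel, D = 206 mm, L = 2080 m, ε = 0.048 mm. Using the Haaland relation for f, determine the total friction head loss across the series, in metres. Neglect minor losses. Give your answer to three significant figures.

Pipe 1: V = 1.972 m/s, Re = 1.55×10^5, ε/D = 3.44×10^-5, f = 0.01648, h_1 = f(L/D)V²/2g = 9.234 m
Pipe 2: V = 1.767 m/s, Re = 1.47×10^5, ε/D = 2.33×10^-4, f = 0.01781, h_2 = f(L/D)V²/2g = 28.63 m
Series → Q common, losses add: H = Σh = 37.86 m

H ≈ 37.9 m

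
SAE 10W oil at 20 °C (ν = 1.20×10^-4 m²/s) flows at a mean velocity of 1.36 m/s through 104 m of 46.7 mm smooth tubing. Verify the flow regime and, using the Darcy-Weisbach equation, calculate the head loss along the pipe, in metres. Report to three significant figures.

h_f ≈ 25.4 m

Re = VD/ν = 1.36·0.04670/1.20×10^-4 = 529 → laminar (Re < 2300)
f = 64/Re = 0.1209
h_f = f(L/D)V²/(2g) = 0.1209·(104/0.04670)·1.36²/(2·9.81) = 25.39 m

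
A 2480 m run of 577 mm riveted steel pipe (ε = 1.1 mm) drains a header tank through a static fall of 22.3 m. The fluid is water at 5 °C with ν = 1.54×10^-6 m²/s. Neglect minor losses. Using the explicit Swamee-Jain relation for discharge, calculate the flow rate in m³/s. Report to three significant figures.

Swamee-Jain (Type II): Q = -0.965·√(gD⁵h_f/L)·ln[ε/(3.7D) + √(3.17ν²L/(gD³h_f))]
√(gD⁵h_f/L) = √(9.81·0.577⁵·22.3/2480) = 0.07511
ε/(3.7D) = 5.15×10^-4; √(3.17ν²L/(gD³h_f)) = 2.11×10^-5
Q = -0.965·0.07511·ln(5.363×10^-4) = 0.5458 m³/s
Check: V = 2.09 m/s, Re = 7.82×10^5, f = 0.02346, h_f = 22.4 m ≈ 22.3 m ✓

Q ≈ 0.546 m³/s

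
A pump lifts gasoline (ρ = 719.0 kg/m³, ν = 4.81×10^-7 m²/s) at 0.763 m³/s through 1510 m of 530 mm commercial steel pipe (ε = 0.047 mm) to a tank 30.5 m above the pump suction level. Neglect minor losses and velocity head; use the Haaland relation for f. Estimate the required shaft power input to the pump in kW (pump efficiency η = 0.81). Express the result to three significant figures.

P_shaft ≈ 343 kW

V = 4Q/(πD²) = 3.458 m/s; Re = 3.81×10^6; ε/D = 8.87×10^-5; f = 0.01218
h_f = f(L/D)V²/2g = 21.15 m
Total head H = z + h_f = 30.5 + 21.15 = 51.65 m
P_hyd = ρgQH = 719.0·9.81·0.763·51.65 = 278.0 kW
P_shaft = P_hyd/η = 278.0/0.81 = 343.2 kW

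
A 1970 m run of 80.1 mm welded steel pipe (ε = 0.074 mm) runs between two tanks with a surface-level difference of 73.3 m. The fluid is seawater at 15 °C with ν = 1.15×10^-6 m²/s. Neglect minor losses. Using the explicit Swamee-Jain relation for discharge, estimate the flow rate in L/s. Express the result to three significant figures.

Swamee-Jain (Type II): Q = -0.965·√(gD⁵h_f/L)·ln[ε/(3.7D) + √(3.17ν²L/(gD³h_f))]
√(gD⁵h_f/L) = √(9.81·0.0801⁵·73.3/1970) = 0.001097
ε/(3.7D) = 2.50×10^-4; √(3.17ν²L/(gD³h_f)) = 1.49×10^-4
Q = -0.965·0.001097·ln(3.992×10^-4) = 0.008285 m³/s
Check: V = 1.64 m/s, Re = 1.15×10^5, f = 0.02179, h_f = 73.9 m ≈ 73.3 m ✓

Q ≈ 8.29 L/s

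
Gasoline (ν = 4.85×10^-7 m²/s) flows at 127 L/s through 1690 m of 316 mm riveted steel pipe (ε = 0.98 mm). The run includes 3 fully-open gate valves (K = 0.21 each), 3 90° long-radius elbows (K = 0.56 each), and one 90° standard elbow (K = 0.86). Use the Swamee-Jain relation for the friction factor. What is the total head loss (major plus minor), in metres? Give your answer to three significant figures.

V = 4Q/(πD²) = 1.619 m/s; V²/2g = 0.1337 m
Re = 1.06×10^6, ε/D = 0.00310 → f = 0.02660 (Swamee-Jain)
Major: h_f = f(L/D)·V²/2g = 0.02660·5348·0.1337 = 19.02 m
Minor: ΣK = 3.17; h_m = ΣK·V²/2g = 0.4237 m
Total H_L = 19.02 + 0.4237 = 19.44 m

H_L ≈ 19.4 m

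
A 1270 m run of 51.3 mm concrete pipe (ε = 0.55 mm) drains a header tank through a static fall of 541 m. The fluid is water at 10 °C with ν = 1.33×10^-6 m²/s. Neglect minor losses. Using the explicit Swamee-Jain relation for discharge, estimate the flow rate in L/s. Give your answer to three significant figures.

Q ≈ 6.83 L/s

Swamee-Jain (Type II): Q = -0.965·√(gD⁵h_f/L)·ln[ε/(3.7D) + √(3.17ν²L/(gD³h_f))]
√(gD⁵h_f/L) = √(9.81·0.0513⁵·541/1270) = 0.001218
ε/(3.7D) = 0.00290; √(3.17ν²L/(gD³h_f)) = 9.97×10^-5
Q = -0.965·0.001218·ln(0.002997) = 0.006832 m³/s
Check: V = 3.31 m/s, Re = 1.27×10^5, f = 0.03947, h_f = 544 m ≈ 541 m ✓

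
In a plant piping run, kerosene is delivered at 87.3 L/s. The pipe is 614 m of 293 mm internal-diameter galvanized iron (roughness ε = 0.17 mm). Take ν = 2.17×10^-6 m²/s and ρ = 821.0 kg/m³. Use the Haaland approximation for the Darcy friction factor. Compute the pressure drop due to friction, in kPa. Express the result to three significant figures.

Δp ≈ 27.8 kPa

V = 4Q/(πD²) = 4·0.0873/(π·0.293²) = 1.295 m/s
Re = VD/ν = 1.295·0.293/2.17×10^-6 = 1.75×10^5 → turbulent
ε/D = 0.17/293 = 5.80×10^-4
Haaland: f = 0.01926
h_f = f(L/D)V²/(2g) = 0.01926·(614/0.293)·1.295²/(2·9.81) = 3.449 m
Δp = ρg·h_f = 821.0·9.81·3.449 = 27.78 kPa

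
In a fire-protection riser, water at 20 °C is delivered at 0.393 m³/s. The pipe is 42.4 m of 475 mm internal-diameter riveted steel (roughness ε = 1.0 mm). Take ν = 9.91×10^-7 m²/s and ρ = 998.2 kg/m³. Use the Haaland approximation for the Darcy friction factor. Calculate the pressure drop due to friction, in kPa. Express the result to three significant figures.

Δp ≈ 5.25 kPa

V = 4Q/(πD²) = 4·0.393/(π·0.475²) = 2.218 m/s
Re = VD/ν = 2.218·0.475/9.91×10^-7 = 1.06×10^6 → turbulent
ε/D = 1.0/475 = 0.00211
Haaland: f = 0.02394
h_f = f(L/D)V²/(2g) = 0.02394·(42.4/0.475)·2.218²/(2·9.81) = 0.5357 m
Δp = ρg·h_f = 998.2·9.81·0.5357 = 5.245 kPa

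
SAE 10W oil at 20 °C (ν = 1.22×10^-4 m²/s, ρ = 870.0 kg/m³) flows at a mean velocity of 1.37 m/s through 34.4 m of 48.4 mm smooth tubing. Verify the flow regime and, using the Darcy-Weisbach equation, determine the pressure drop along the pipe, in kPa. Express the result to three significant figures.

Re = VD/ν = 1.37·0.04840/1.22×10^-4 = 544 → laminar (Re < 2300)
f = 64/Re = 0.1178
h_f = f(L/D)V²/(2g) = 0.1178·(34.4/0.04840)·1.37²/(2·9.81) = 8.006 m
Δp = ρg·h_f = 870.0·9.81·8.006 = 68.33 kPa

Δp ≈ 68.3 kPa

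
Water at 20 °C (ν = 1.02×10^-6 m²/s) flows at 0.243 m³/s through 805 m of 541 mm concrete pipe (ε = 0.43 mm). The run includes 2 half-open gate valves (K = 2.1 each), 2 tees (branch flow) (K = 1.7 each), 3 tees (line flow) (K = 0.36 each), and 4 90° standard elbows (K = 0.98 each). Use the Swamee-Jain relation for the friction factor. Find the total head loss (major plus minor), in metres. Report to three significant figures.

H_L ≈ 2.36 m

V = 4Q/(πD²) = 1.057 m/s; V²/2g = 0.05696 m
Re = 5.61×10^5, ε/D = 7.95×10^-4 → f = 0.01933 (Swamee-Jain)
Major: h_f = f(L/D)·V²/2g = 0.01933·1488·0.05696 = 1.638 m
Minor: ΣK = 12.6; h_m = ΣK·V²/2g = 0.7177 m
Total H_L = 1.638 + 0.7177 = 2.356 m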